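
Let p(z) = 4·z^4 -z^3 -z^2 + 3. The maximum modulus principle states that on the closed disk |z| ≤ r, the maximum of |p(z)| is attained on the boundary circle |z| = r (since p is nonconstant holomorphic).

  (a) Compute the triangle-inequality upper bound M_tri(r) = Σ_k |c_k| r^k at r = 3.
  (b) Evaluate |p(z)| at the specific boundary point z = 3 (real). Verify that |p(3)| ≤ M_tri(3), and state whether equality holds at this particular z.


Coefficients: c_0 = 3, c_1 = 0, c_2 = -1, c_3 = -1, c_4 = 4. Radius r = 3.
Part (a). Triangle bound: M_tri(r) = Σ_k |c_k| r^k
  = |3|·3^0 + |0|·3^1 + |-1|·3^2 + |-1|·3^3 + |4|·3^4
  = 3 + 0 + 9 + 27 + 324 = 363.
This bounds M(r) := max_{|z|=r} |p(z)| from above; equality holds iff all terms c_k z^k can be made to align in phase at a single z on |z|=r.
Part (b). At z = 3 (real, on the circle |z| = r):
  p(3) = (3)·3^0 + (0)·3^1 + (-1)·3^2 + (-1)·3^3 + (4)·3^4 = 291.
  |p(3)| = 291.
Check: |p(3)| = 291 ≤ 363 = M_tri(3). ✓ Equality does not hold at z = 3 (the coefficients have mixed signs, so the terms do not all align in phase there).

M_tri(3) = 363; |p(3)| = 291; equality at z=3: no.


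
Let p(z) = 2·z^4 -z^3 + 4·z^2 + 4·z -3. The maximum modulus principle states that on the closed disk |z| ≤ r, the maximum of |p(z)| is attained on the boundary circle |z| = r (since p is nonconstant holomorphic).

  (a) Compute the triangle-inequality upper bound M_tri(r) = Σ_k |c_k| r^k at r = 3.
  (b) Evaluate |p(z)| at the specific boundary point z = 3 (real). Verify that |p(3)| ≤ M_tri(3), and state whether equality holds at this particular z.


Coefficients: c_0 = -3, c_1 = 4, c_2 = 4, c_3 = -1, c_4 = 2. Radius r = 3.
Part (a). Triangle bound: M_tri(r) = Σ_k |c_k| r^k
  = |-3|·3^0 + |4|·3^1 + |4|·3^2 + |-1|·3^3 + |2|·3^4
  = 3 + 12 + 36 + 27 + 162 = 240.
This bounds M(r) := max_{|z|=r} |p(z)| from above; equality holds iff all terms c_k z^k can be made to align in phase at a single z on |z|=r.
Part (b). At z = 3 (real, on the circle |z| = r):
  p(3) = (-3)·3^0 + (4)·3^1 + (4)·3^2 + (-1)·3^3 + (2)·3^4 = 180.
  |p(3)| = 180.
Check: |p(3)| = 180 ≤ 240 = M_tri(3). ✓ Equality does not hold at z = 3 (the coefficients have mixed signs, so the terms do not all align in phase there).

M_tri(3) = 240; |p(3)| = 180; equality at z=3: no.


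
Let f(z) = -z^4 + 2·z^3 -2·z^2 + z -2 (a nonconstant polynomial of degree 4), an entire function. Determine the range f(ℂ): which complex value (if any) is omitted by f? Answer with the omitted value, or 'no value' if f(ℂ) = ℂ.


Little Picard bounds the complement of f(ℂ) to at most one point.
For every w ∈ ℂ, the equation p(z) − w = 0 is a nonconstant polynomial in z and hence has at least one root by the fundamental theorem of algebra. So p is surjective onto ℂ, omitting no value.

Omitted value: no value.


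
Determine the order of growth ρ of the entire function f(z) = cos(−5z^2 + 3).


Write cos(w) = (e^{iw} ± e^{−iw})/(2 or 2i), so |cos(w)| ≤ e^{|w|}. With w = −5z^2 + 3, |w| ≤ 5r^2 + 3 on |z|=r, giving M(r) ≤ e^{5r^2 + 3} and ρ ≤ 2. For the lower bound, choose z on |z|=r with -5z^2 purely imaginary of modulus 5r^2; then |cos(−5z^2 + 3)| grows like e^{5r^2}/2, so ρ ≥ 2. Hence ρ = 2.
Therefore ρ = 2.

Order ρ = 2.


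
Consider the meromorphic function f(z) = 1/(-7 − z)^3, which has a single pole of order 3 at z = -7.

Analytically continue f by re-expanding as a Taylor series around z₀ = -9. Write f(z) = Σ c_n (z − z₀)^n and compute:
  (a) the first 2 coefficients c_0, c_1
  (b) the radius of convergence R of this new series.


Let w = z − z₀, so z = z₀ + w.
Then -7 − z = -7 − (z₀ + w) = (-7 − z₀) − w = 2 − w.
f(z) = 1/(2 − w)^3 = (1/(2)^3) · (1 − w/(2))^{−3}.
By the binomial series (1−u)^{−3} = Σ_{n≥0} C(n+2, 2) u^n for |u|<1, with u = w/(2):
  c_n = C(n+2, 2) / (2)^(n+3).
  c_0 = 1/(2)^3 = 1/8.
  c_1 = 3/(2)^4 = 3/16.
The series is valid for |w/d| < 1, i.e. |z − z₀| < |d|.
Radius of convergence: R = |-7 − z₀| = |2| = 2 (distance from z₀ to the singularity z = -7).

c_0 = 1/8, c_1 = 3/16; R = 2.


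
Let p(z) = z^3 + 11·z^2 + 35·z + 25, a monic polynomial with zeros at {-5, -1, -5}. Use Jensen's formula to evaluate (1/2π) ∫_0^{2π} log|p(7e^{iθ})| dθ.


Zeros: -5, -5, -1; r = 7.
Inside |z| < r: -5, -5, -1. Outside (|z| ≥ r): ∅.
p(0) = 25, so log|p(0)| = log(25) = 3.2189.
Apply Jensen: I(r) = log|p(0)| + Σ_k log(r/|z_k|), summed over zeros inside |z| < r.
  log(r/|z_k|) for z_k = -5: log(7/5) = 0.3365
  log(r/|z_k|) for z_k = -1: log(7/1) = 1.9459
  log(r/|z_k|) for z_k = -5: log(7/5) = 0.3365
Sum over inside zeros: 2.6189.
I(r) = log|p(0)| + (inside sum) = 3.2189 + 2.6189 = 5.8377.
Closed form (all zeros inside, monic): I(r) = n·log(r) = 3·log(7) = 5.8377. ✓

I(r) ≈ 5.8377.


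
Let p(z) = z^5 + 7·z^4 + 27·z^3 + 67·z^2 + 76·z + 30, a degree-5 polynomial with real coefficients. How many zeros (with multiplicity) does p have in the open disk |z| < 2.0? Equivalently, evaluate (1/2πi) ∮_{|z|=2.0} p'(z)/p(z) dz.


The zeros of p are: -3, (-1 + 3i), (-1 - 3i), -1, -1.
Their magnitudes are: 3, 3.162, 3.162, 1, 1.
Zeros with |z| < R = 2.0: -1, -1.
Count = 2.
By the argument principle, (1/2πi) ∮_{|z|=R} p'(z)/p(z) dz equals exactly this count.

Number of zeros inside |z| < 2.0: 2.


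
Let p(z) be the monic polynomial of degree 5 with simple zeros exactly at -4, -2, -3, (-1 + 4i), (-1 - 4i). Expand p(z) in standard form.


The polynomial is p(z) = ∏_{α ∈ S} (z − α), where S = {-4, -2, -3, (-1 + 4i), (-1 - 4i)}.
Expanding the product yields: p(z) = z^5 + 11·z^4 + 61·z^3 + 229·z^2 + 490·z + 408.
Note conjugate pairs combine to real quadratics: (z − (-1+4i))(z − (-1−4i)) = z² + 2z + 17.
The resulting polynomial has degree 5 and real coefficients as required.

p(z) = z^5 + 11·z^4 + 61·z^3 + 229·z^2 + 490·z + 408.


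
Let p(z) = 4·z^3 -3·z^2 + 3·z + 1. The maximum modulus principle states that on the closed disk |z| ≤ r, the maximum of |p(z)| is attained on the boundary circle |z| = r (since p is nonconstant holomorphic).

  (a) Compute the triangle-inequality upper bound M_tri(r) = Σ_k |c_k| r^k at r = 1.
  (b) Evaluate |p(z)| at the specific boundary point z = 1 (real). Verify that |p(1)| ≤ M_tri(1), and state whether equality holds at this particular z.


Coefficients: c_0 = 1, c_1 = 3, c_2 = -3, c_3 = 4. Radius r = 1.
Part (a). Triangle bound: M_tri(r) = Σ_k |c_k| r^k
  = |1|·1^0 + |3|·1^1 + |-3|·1^2 + |4|·1^3
  = 1 + 3 + 3 + 4 = 11.
This bounds M(r) := max_{|z|=r} |p(z)| from above; equality holds iff all terms c_k z^k can be made to align in phase at a single z on |z|=r.
Part (b). At z = 1 (real, on the circle |z| = r):
  p(1) = (1)·1^0 + (3)·1^1 + (-3)·1^2 + (4)·1^3 = 5.
  |p(1)| = 5.
Check: |p(1)| = 5 ≤ 11 = M_tri(1). ✓ Equality does not hold at z = 1 (the coefficients have mixed signs, so the terms do not all align in phase there).

M_tri(1) = 11; |p(1)| = 5; equality at z=1: no.


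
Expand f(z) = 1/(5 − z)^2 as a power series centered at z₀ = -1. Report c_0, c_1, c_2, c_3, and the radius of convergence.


Let w = z − z₀, so z = z₀ + w.
Then 5 − z = 5 − (z₀ + w) = (5 − z₀) − w = 6 − w.
f(z) = 1/(6 − w)^2 = (1/(6)^2) · (1 − w/(6))^{−2}.
By the binomial series (1−u)^{−2} = Σ_{n≥0} C(n+1, 1) u^n for |u|<1, with u = w/(6):
  c_n = C(n+1, 1) / (6)^(n+2).
  c_0 = 1/(6)^2 = 1/36.
  c_1 = 2/(6)^3 = 1/108.
  c_2 = 3/(6)^4 = 1/432.
  c_3 = 4/(6)^5 = 1/1944.
The series is valid for |w/d| < 1, i.e. |z − z₀| < |d|.
Radius of convergence: R = |5 − z₀| = |6| = 6 (distance from z₀ to the singularity z = 5).

c_0 = 1/36, c_1 = 1/108, c_2 = 1/432, c_3 = 1/1944; R = 6.


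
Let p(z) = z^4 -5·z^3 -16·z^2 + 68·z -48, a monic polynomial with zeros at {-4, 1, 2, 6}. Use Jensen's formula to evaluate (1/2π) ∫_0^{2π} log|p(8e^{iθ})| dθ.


Zeros: -4, 1, 2, 6; r = 8.
Inside |z| < r: -4, 1, 2, 6. Outside (|z| ≥ r): ∅.
p(0) = -48, so log|p(0)| = log(48) = 3.8712.
Apply Jensen: I(r) = log|p(0)| + Σ_k log(r/|z_k|), summed over zeros inside |z| < r.
  log(r/|z_k|) for z_k = -4: log(8/4) = 0.6931
  log(r/|z_k|) for z_k = 1: log(8/1) = 2.0794
  log(r/|z_k|) for z_k = 2: log(8/2) = 1.3863
  log(r/|z_k|) for z_k = 6: log(8/6) = 0.2877
Sum over inside zeros: 4.4466.
I(r) = log|p(0)| + (inside sum) = 3.8712 + 4.4466 = 8.3178.
Closed form (all zeros inside, monic): I(r) = n·log(r) = 4·log(8) = 8.3178. ✓

I(r) ≈ 8.3178.


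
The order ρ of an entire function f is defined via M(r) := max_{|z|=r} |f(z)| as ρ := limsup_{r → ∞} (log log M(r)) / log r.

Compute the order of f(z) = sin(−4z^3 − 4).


Write sin(w) = (e^{iw} ± e^{−iw})/(2 or 2i), so |sin(w)| ≤ e^{|w|}. With w = −4z^3 − 4, |w| ≤ 4r^3 + 4 on |z|=r, giving M(r) ≤ e^{4r^3 + 4} and ρ ≤ 3. For the lower bound, choose z on |z|=r with -4z^3 purely imaginary of modulus 4r^3; then |sin(−4z^3 − 4)| grows like e^{4r^3}/2, so ρ ≥ 3. Hence ρ = 3.
Therefore ρ = 3.

Order ρ = 3.


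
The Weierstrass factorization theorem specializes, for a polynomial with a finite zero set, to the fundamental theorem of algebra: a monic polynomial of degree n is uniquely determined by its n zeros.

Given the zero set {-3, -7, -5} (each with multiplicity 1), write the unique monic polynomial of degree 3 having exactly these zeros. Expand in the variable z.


The polynomial is p(z) = ∏_{α ∈ S} (z − α), where S = {-3, -7, -5}.
Expanding the product yields: p(z) = z^3 + 15·z^2 + 71·z + 105.
The resulting polynomial has degree 3 and real coefficients as required.

p(z) = z^3 + 15·z^2 + 71·z + 105.


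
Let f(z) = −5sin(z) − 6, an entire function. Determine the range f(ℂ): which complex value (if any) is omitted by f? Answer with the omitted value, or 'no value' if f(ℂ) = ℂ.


Little Picard bounds the complement of f(ℂ) to at most one point.
sin is entire and surjective onto ℂ: for every w ∈ ℂ, sin(ζ) = w has a solution ζ ∈ ℂ (e.g., via the complex inverse arcsin). With ζ = z this gives z = ζ/(1). Then -5·sin(z) takes every value in -5·ℂ = ℂ, and adding -6 is a bijection of ℂ. So f is surjective and omits no value. (Note: only on the real line is sin bounded by [−1, 1].)

Omitted value: no value.


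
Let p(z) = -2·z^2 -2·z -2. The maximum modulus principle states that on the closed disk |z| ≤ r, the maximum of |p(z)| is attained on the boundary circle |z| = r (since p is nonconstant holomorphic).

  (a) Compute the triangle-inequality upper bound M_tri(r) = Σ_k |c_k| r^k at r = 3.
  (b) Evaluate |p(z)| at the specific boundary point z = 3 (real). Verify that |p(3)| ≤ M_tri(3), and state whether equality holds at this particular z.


Coefficients: c_0 = -2, c_1 = -2, c_2 = -2. Radius r = 3.
Part (a). Triangle bound: M_tri(r) = Σ_k |c_k| r^k
  = |-2|·3^0 + |-2|·3^1 + |-2|·3^2
  = 2 + 6 + 18 = 26.
This bounds M(r) := max_{|z|=r} |p(z)| from above; equality holds iff all terms c_k z^k can be made to align in phase at a single z on |z|=r.
Part (b). At z = 3 (real, on the circle |z| = r):
  p(3) = (-2)·3^0 + (-2)·3^1 + (-2)·3^2 = -26.
  |p(3)| = 26.
Since all nonzero coefficients share the same sign, |p(3)| = 26 = M_tri(3); the triangle bound is attained at z = 3, so in fact M(r) = 26.

M_tri(3) = 26; |p(3)| = 26; equality at z=3: yes.


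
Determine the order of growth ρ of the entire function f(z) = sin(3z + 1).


sin(w) is a linear combination of e^{iw} and e^{−iw} (or e^w, e^{−w} in the hyperbolic case), so |sin(w)| ≤ e^{|w|}. With w = 3z + 1, |w| ≤ 3|z| + 1 = 3r + 1 on |z| = r, giving M(r) ≤ e^{3r + 1}, so ρ ≤ 1. On a suitable ray (z = it for sin/cos; z = t for sinh/cosh, t real → ∞), |sin(3z + 1)| grows like e^{3|t|}/2, so ρ ≥ 1. Hence ρ = 1.
Therefore ρ = 1.

Order ρ = 1.


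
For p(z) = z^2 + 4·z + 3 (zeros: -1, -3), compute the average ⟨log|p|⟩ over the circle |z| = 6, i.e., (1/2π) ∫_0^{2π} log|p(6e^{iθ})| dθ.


Zeros: -3, -1; r = 6.
Inside |z| < r: -3, -1. Outside (|z| ≥ r): ∅.
p(0) = 3, so log|p(0)| = log(3) = 1.0986.
Apply Jensen: I(r) = log|p(0)| + Σ_k log(r/|z_k|), summed over zeros inside |z| < r.
  log(r/|z_k|) for z_k = -1: log(6/1) = 1.7918
  log(r/|z_k|) for z_k = -3: log(6/3) = 0.6931
Sum over inside zeros: 2.4849.
I(r) = log|p(0)| + (inside sum) = 1.0986 + 2.4849 = 3.5835.
Closed form (all zeros inside, monic): I(r) = n·log(r) = 2·log(6) = 3.5835. ✓

I(r) ≈ 3.5835.


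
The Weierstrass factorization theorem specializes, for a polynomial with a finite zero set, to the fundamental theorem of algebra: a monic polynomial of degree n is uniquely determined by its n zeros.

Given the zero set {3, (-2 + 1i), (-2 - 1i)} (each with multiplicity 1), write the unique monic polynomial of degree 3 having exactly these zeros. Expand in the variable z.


The polynomial is p(z) = ∏_{α ∈ S} (z − α), where S = {3, (-2 + 1i), (-2 - 1i)}.
Expanding the product yields: p(z) = z^3 + z^2 -7·z -15.
Note conjugate pairs combine to real quadratics: (z − (-2+1i))(z − (-2−1i)) = z² + 4z + 5.
The resulting polynomial has degree 3 and real coefficients as required.

p(z) = z^3 + z^2 -7·z -15.


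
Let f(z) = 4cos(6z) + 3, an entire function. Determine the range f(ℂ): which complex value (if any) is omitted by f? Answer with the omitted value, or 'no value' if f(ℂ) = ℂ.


Little Picard bounds the complement of f(ℂ) to at most one point.
cos is entire and surjective onto ℂ: for every w ∈ ℂ, cos(ζ) = w has a solution ζ ∈ ℂ (e.g., via the complex inverse arccos). With ζ = 6z this gives z = ζ/(6). Then 4·cos(6z) takes every value in 4·ℂ = ℂ, and adding 3 is a bijection of ℂ. So f is surjective and omits no value. (Note: only on the real line is cos bounded by [−1, 1].)

Omitted value: no value.


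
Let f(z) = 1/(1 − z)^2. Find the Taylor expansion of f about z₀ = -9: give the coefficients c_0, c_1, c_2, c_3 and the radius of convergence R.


Let w = z − z₀, so z = z₀ + w.
Then 1 − z = 1 − (z₀ + w) = (1 − z₀) − w = 10 − w.
f(z) = 1/(10 − w)^2 = (1/(10)^2) · (1 − w/(10))^{−2}.
By the binomial series (1−u)^{−2} = Σ_{n≥0} C(n+1, 1) u^n for |u|<1, with u = w/(10):
  c_n = C(n+1, 1) / (10)^(n+2).
  c_0 = 1/(10)^2 = 1/100.
  c_1 = 2/(10)^3 = 1/500.
  c_2 = 3/(10)^4 = 3/10000.
  c_3 = 4/(10)^5 = 1/25000.
The series is valid for |w/d| < 1, i.e. |z − z₀| < |d|.
Radius of convergence: R = |1 − z₀| = |10| = 10 (distance from z₀ to the singularity z = 1).

c_0 = 1/100, c_1 = 1/500, c_2 = 3/10000, c_3 = 1/25000; R = 10.


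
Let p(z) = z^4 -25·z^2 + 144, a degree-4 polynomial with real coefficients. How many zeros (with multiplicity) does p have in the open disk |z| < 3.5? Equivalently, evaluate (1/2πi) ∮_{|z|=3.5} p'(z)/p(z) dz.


The zeros of p are: -4, 4, -3, 3.
Their magnitudes are: 4, 4, 3, 3.
Zeros with |z| < R = 3.5: -3, 3.
Count = 2.
By the argument principle, (1/2πi) ∮_{|z|=R} p'(z)/p(z) dz equals exactly this count.

Number of zeros inside |z| < 3.5: 2.


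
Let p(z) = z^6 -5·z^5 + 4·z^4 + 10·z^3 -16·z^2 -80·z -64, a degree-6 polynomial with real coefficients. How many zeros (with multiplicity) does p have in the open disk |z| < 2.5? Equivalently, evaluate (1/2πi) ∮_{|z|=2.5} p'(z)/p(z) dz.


The zeros of p are: (2 + 2i), (2 - 2i), (-1 + 1i), (-1 - 1i), -1, 4.
Their magnitudes are: 2.828, 2.828, 1.414, 1.414, 1, 4.
Zeros with |z| < R = 2.5: (-1 + 1i), (-1 - 1i), -1.
Count = 3.
By the argument principle, (1/2πi) ∮_{|z|=R} p'(z)/p(z) dz equals exactly this count.

Number of zeros inside |z| < 2.5: 3.


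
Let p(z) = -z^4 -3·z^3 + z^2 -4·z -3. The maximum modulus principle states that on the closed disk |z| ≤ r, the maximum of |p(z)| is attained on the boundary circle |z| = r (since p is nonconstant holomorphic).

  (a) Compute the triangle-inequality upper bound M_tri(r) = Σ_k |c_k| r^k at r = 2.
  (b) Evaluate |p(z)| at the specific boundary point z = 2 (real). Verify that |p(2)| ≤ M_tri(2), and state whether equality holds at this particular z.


Coefficients: c_0 = -3, c_1 = -4, c_2 = 1, c_3 = -3, c_4 = -1. Radius r = 2.
Part (a). Triangle bound: M_tri(r) = Σ_k |c_k| r^k
  = |-3|·2^0 + |-4|·2^1 + |1|·2^2 + |-3|·2^3 + |-1|·2^4
  = 3 + 8 + 4 + 24 + 16 = 55.
This bounds M(r) := max_{|z|=r} |p(z)| from above; equality holds iff all terms c_k z^k can be made to align in phase at a single z on |z|=r.
Part (b). At z = 2 (real, on the circle |z| = r):
  p(2) = (-3)·2^0 + (-4)·2^1 + (1)·2^2 + (-3)·2^3 + (-1)·2^4 = -47.
  |p(2)| = 47.
Check: |p(2)| = 47 ≤ 55 = M_tri(2). ✓ Equality does not hold at z = 2 (the coefficients have mixed signs, so the terms do not all align in phase there).

M_tri(2) = 55; |p(2)| = 47; equality at z=2: no.


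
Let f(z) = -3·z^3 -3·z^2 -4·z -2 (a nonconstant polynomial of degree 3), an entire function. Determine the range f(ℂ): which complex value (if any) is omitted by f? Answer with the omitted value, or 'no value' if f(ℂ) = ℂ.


Little Picard bounds the complement of f(ℂ) to at most one point.
For every w ∈ ℂ, the equation p(z) − w = 0 is a nonconstant polynomial in z and hence has at least one root by the fundamental theorem of algebra. So p is surjective onto ℂ, omitting no value.

Omitted value: no value.


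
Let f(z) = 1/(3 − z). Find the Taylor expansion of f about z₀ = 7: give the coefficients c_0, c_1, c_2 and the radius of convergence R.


Let w = z − z₀, so z = z₀ + w.
Then 3 − z = 3 − (z₀ + w) = (3 − z₀) − w = -4 − w.
f(z) = 1/(-4 − w) = (1/(-4)) · 1/(1 − w/(-4)) = Σ_{n≥0} w^n / (-4)^(n+1).
So c_n = 1/(-4)^(n+1):
  c_0 = 1/(-4)^1 = -1/4.
  c_1 = 1/(-4)^2 = 1/16.
  c_2 = 1/(-4)^3 = -1/64.
The series is valid for |w/d| < 1, i.e. |z − z₀| < |d|.
Radius of convergence: R = |3 − z₀| = |-4| = 4 (distance from z₀ to the singularity z = 3).

c_0 = -1/4, c_1 = 1/16, c_2 = -1/64; R = 4.


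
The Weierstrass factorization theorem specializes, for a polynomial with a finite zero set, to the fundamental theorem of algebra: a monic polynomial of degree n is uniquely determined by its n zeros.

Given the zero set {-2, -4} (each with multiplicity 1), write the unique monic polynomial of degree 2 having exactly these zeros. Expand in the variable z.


The polynomial is p(z) = ∏_{α ∈ S} (z − α), where S = {-2, -4}.
Expanding the product yields: p(z) = z^2 + 6·z + 8.
The resulting polynomial has degree 2 and real coefficients as required.

p(z) = z^2 + 6·z + 8.


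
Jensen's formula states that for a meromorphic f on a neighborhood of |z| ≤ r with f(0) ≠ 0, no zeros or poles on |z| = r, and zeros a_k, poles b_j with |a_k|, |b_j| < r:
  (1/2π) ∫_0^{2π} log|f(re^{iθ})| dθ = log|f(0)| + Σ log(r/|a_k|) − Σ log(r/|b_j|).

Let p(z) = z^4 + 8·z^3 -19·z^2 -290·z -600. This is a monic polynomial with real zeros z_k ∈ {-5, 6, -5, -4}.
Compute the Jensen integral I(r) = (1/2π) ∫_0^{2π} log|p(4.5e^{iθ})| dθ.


Zeros: -5, -5, -4, 6; r = 4.5.
Inside |z| < r: -4. Outside (|z| ≥ r): -5, -5, 6.
p(0) = -600, so log|p(0)| = log(600) = 6.3969.
Apply Jensen: I(r) = log|p(0)| + Σ_k log(r/|z_k|), summed over zeros inside |z| < r.
  log(r/|z_k|) for z_k = -4: log(4.5/4) = 0.1178
  Outside zeros (-5, -5, 6) contribute nothing to the Jensen sum.
Sum over inside zeros: 0.1178.
I(r) = log|p(0)| + (inside sum) = 6.3969 + 0.1178 = 6.5147.
Note: since some zeros are outside |z| ≤ r, the simplified n·log(r) form does NOT apply — only the inside zeros contribute.

I(r) ≈ 6.5147.


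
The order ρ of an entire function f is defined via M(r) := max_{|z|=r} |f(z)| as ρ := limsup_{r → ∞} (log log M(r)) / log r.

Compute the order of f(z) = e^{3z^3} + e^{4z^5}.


Each summand is entire of order 3 and 5 respectively (as in the single-exponential case). The order of a sum is at most the max of the orders, so ρ ≤ 5. For the lower bound: on |z|=r choose arg z so that 4z^5 is real positive; then |e^{4z^5}| = e^{4r^5} while |e^{3z^3}| ≤ e^{3r^3} = o(e^{4r^5}). So |f| ≥ e^{4r^5}(1 − o(1)) and ρ ≥ 5. Hence ρ = max(3, 5) = 5.
Therefore ρ = 5.

Order ρ = 5.


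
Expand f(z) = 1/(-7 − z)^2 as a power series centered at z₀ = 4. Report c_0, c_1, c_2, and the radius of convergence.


Let w = z − z₀, so z = z₀ + w.
Then -7 − z = -7 − (z₀ + w) = (-7 − z₀) − w = -11 − w.
f(z) = 1/(-11 − w)^2 = (1/(-11)^2) · (1 − w/(-11))^{−2}.
By the binomial series (1−u)^{−2} = Σ_{n≥0} C(n+1, 1) u^n for |u|<1, with u = w/(-11):
  c_n = C(n+1, 1) / (-11)^(n+2).
  c_0 = 1/(-11)^2 = 1/121.
  c_1 = 2/(-11)^3 = -2/1331.
  c_2 = 3/(-11)^4 = 3/14641.
The series is valid for |w/d| < 1, i.e. |z − z₀| < |d|.
Radius of convergence: R = |-7 − z₀| = |-11| = 11 (distance from z₀ to the singularity z = -7).

c_0 = 1/121, c_1 = -2/1331, c_2 = 3/14641; R = 11.


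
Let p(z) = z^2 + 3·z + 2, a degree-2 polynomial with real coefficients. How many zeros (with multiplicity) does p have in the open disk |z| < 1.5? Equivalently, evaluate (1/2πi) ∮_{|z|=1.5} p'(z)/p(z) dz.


The zeros of p are: -2, -1.
Their magnitudes are: 2, 1.
Zeros with |z| < R = 1.5: -1.
Count = 1.
By the argument principle, (1/2πi) ∮_{|z|=R} p'(z)/p(z) dz equals exactly this count.

Number of zeros inside |z| < 1.5: 1.


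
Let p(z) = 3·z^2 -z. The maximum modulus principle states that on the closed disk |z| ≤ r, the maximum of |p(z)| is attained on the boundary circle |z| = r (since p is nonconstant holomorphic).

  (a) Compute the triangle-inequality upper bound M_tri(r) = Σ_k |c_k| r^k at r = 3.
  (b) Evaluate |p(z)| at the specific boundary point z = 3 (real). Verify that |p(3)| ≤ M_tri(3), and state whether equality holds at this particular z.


Coefficients: c_0 = 0, c_1 = -1, c_2 = 3. Radius r = 3.
Part (a). Triangle bound: M_tri(r) = Σ_k |c_k| r^k
  = |0|·3^0 + |-1|·3^1 + |3|·3^2
  = 0 + 3 + 27 = 30.
This bounds M(r) := max_{|z|=r} |p(z)| from above; equality holds iff all terms c_k z^k can be made to align in phase at a single z on |z|=r.
Part (b). At z = 3 (real, on the circle |z| = r):
  p(3) = (0)·3^0 + (-1)·3^1 + (3)·3^2 = 24.
  |p(3)| = 24.
Check: |p(3)| = 24 ≤ 30 = M_tri(3). ✓ Equality does not hold at z = 3 (the coefficients have mixed signs, so the terms do not all align in phase there).

M_tri(3) = 30; |p(3)| = 24; equality at z=3: no.


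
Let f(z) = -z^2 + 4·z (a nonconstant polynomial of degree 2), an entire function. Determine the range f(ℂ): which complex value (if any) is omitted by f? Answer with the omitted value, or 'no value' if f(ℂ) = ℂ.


Little Picard bounds the complement of f(ℂ) to at most one point.
For every w ∈ ℂ, the equation p(z) − w = 0 is a nonconstant polynomial in z and hence has at least one root by the fundamental theorem of algebra. So p is surjective onto ℂ, omitting no value.

Omitted value: no value.


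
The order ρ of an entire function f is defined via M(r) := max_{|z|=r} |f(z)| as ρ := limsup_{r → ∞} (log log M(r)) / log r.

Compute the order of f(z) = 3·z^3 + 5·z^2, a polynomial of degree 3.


|f(z)| ≤ Σ|c_k|·r^k = O(r^3) as r → ∞. Polynomial growth is O(e^{r^ε}) for every ε > 0 (since r^3/e^{r^ε} → 0), so ρ ≤ ε for all ε > 0, i.e. ρ = 0. Every nonconstant polynomial has order 0.
Therefore ρ = 0.

Order ρ = 0.


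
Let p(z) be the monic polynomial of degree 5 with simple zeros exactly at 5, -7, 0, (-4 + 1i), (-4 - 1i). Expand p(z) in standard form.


The polynomial is p(z) = ∏_{α ∈ S} (z − α), where S = {5, -7, 0, (-4 + 1i), (-4 - 1i)}.
Expanding the product yields: p(z) = z^5 + 10·z^4 -2·z^3 -246·z^2 -595·z.
Note conjugate pairs combine to real quadratics: (z − (-4+1i))(z − (-4−1i)) = z² + 8z + 17.
The resulting polynomial has degree 5 and real coefficients as required.

p(z) = z^5 + 10·z^4 -2·z^3 -246·z^2 -595·z.


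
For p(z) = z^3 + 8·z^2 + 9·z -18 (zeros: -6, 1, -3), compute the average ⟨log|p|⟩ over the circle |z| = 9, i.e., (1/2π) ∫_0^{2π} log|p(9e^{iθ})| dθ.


Zeros: -6, -3, 1; r = 9.
Inside |z| < r: -6, -3, 1. Outside (|z| ≥ r): ∅.
p(0) = -18, so log|p(0)| = log(18) = 2.8904.
Apply Jensen: I(r) = log|p(0)| + Σ_k log(r/|z_k|), summed over zeros inside |z| < r.
  log(r/|z_k|) for z_k = -6: log(9/6) = 0.4055
  log(r/|z_k|) for z_k = 1: log(9/1) = 2.1972
  log(r/|z_k|) for z_k = -3: log(9/3) = 1.0986
Sum over inside zeros: 3.7013.
I(r) = log|p(0)| + (inside sum) = 2.8904 + 3.7013 = 6.5917.
Closed form (all zeros inside, monic): I(r) = n·log(r) = 3·log(9) = 6.5917. ✓

I(r) ≈ 6.5917.


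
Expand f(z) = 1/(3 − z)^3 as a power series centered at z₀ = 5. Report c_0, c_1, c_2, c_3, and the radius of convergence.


Let w = z − z₀, so z = z₀ + w.
Then 3 − z = 3 − (z₀ + w) = (3 − z₀) − w = -2 − w.
f(z) = 1/(-2 − w)^3 = (1/(-2)^3) · (1 − w/(-2))^{−3}.
By the binomial series (1−u)^{−3} = Σ_{n≥0} C(n+2, 2) u^n for |u|<1, with u = w/(-2):
  c_n = C(n+2, 2) / (-2)^(n+3).
  c_0 = 1/(-2)^3 = -1/8.
  c_1 = 3/(-2)^4 = 3/16.
  c_2 = 6/(-2)^5 = -3/16.
  c_3 = 10/(-2)^6 = 5/32.
The series is valid for |w/d| < 1, i.e. |z − z₀| < |d|.
Radius of convergence: R = |3 − z₀| = |-2| = 2 (distance from z₀ to the singularity z = 3).

c_0 = -1/8, c_1 = 3/16, c_2 = -3/16, c_3 = 5/32; R = 2.


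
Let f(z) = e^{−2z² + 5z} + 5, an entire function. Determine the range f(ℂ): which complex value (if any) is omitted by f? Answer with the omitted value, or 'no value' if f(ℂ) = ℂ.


Little Picard bounds the complement of f(ℂ) to at most one point.
The exponent g(z) = −2z² + 5z is a nonconstant polynomial, hence surjective onto ℂ. So e^{g(z)} takes every value in {e^w : w ∈ ℂ} = ℂ ∖ {0}. Adding 5 shifts the range to ℂ ∖ {5}. f omits exactly 5.

Omitted value: 5.


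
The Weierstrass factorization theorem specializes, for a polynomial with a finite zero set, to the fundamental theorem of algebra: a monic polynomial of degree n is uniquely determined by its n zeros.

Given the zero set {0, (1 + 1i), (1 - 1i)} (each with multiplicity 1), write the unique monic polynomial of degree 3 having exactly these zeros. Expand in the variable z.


The polynomial is p(z) = ∏_{α ∈ S} (z − α), where S = {0, (1 + 1i), (1 - 1i)}.
Expanding the product yields: p(z) = z^3 -2·z^2 + 2·z.
Note conjugate pairs combine to real quadratics: (z − (1+1i))(z − (1−1i)) = z² − 2z + 2.
The resulting polynomial has degree 3 and real coefficients as required.

p(z) = z^3 -2·z^2 + 2·z.


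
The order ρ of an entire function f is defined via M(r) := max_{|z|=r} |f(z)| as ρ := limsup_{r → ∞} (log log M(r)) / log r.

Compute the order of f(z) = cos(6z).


cos(w) is a linear combination of e^{iw} and e^{−iw} (or e^w, e^{−w} in the hyperbolic case), so |cos(w)| ≤ e^{|w|}. With w = 6z, |w| ≤ 6|z| + 0 = 6r + 0 on |z| = r, giving M(r) ≤ e^{6r + 0}, so ρ ≤ 1. On a suitable ray (z = it for sin/cos; z = t for sinh/cosh, t real → ∞), |cos(6z)| grows like e^{6|t|}/2, so ρ ≥ 1. Hence ρ = 1.
Therefore ρ = 1.

Order ρ = 1.


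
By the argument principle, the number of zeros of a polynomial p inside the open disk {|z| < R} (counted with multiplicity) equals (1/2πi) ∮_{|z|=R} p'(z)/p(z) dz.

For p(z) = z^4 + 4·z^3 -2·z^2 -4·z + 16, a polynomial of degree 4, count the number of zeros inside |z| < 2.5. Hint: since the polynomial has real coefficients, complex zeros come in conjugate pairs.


The zeros of p are: -4, -2, (1 + 1i), (1 - 1i).
Their magnitudes are: 4, 2, 1.414, 1.414.
Zeros with |z| < R = 2.5: -2, (1 + 1i), (1 - 1i).
Count = 3.
By the argument principle, (1/2πi) ∮_{|z|=R} p'(z)/p(z) dz equals exactly this count.

Number of zeros inside |z| < 2.5: 3.


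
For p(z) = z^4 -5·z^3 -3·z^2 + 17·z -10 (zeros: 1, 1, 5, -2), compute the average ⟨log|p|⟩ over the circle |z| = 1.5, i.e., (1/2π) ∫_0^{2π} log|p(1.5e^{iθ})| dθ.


Zeros: -2, 1, 1, 5; r = 1.5.
Inside |z| < r: 1, 1. Outside (|z| ≥ r): -2, 5.
p(0) = -10, so log|p(0)| = log(10) = 2.3026.
Apply Jensen: I(r) = log|p(0)| + Σ_k log(r/|z_k|), summed over zeros inside |z| < r.
  log(r/|z_k|) for z_k = 1: log(1.5/1) = 0.4055
  log(r/|z_k|) for z_k = 1: log(1.5/1) = 0.4055
  Outside zeros (-2, 5) contribute nothing to the Jensen sum.
Sum over inside zeros: 0.8109.
I(r) = log|p(0)| + (inside sum) = 2.3026 + 0.8109 = 3.1135.
Note: since some zeros are outside |z| ≤ r, the simplified n·log(r) form does NOT apply — only the inside zeros contribute.

I(r) ≈ 3.1135.


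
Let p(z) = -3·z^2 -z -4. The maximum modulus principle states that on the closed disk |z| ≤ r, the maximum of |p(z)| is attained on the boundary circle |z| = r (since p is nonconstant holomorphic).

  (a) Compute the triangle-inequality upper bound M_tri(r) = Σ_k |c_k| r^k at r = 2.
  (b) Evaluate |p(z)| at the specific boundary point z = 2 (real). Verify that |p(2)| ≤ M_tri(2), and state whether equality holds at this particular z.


Coefficients: c_0 = -4, c_1 = -1, c_2 = -3. Radius r = 2.
Part (a). Triangle bound: M_tri(r) = Σ_k |c_k| r^k
  = |-4|·2^0 + |-1|·2^1 + |-3|·2^2
  = 4 + 2 + 12 = 18.
This bounds M(r) := max_{|z|=r} |p(z)| from above; equality holds iff all terms c_k z^k can be made to align in phase at a single z on |z|=r.
Part (b). At z = 2 (real, on the circle |z| = r):
  p(2) = (-4)·2^0 + (-1)·2^1 + (-3)·2^2 = -18.
  |p(2)| = 18.
Since all nonzero coefficients share the same sign, |p(2)| = 18 = M_tri(2); the triangle bound is attained at z = 2, so in fact M(r) = 18.

M_tri(2) = 18; |p(2)| = 18; equality at z=2: yes.


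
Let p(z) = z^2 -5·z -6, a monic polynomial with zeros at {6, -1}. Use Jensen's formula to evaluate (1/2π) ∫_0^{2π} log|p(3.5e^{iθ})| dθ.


Zeros: -1, 6; r = 3.5.
Inside |z| < r: -1. Outside (|z| ≥ r): 6.
p(0) = -6, so log|p(0)| = log(6) = 1.7918.
Apply Jensen: I(r) = log|p(0)| + Σ_k log(r/|z_k|), summed over zeros inside |z| < r.
  log(r/|z_k|) for z_k = -1: log(3.5/1) = 1.2528
  Outside zeros (6) contribute nothing to the Jensen sum.
Sum over inside zeros: 1.2528.
I(r) = log|p(0)| + (inside sum) = 1.7918 + 1.2528 = 3.0445.
Note: since some zeros are outside |z| ≤ r, the simplified n·log(r) form does NOT apply — only the inside zeros contribute.

I(r) ≈ 3.0445.


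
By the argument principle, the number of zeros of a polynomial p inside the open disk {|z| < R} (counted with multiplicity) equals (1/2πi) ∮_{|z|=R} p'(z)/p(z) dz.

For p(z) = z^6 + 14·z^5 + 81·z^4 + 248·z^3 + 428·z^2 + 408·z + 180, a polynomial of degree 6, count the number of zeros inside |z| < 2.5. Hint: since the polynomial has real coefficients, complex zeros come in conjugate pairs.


The zeros of p are: -3, (-1 + 1i), (-1 - 1i), (-3 + 1i), (-3 - 1i), -3.
Their magnitudes are: 3, 1.414, 1.414, 3.162, 3.162, 3.
Zeros with |z| < R = 2.5: (-1 + 1i), (-1 - 1i).
Count = 2.
By the argument principle, (1/2πi) ∮_{|z|=R} p'(z)/p(z) dz equals exactly this count.

Number of zeros inside |z| < 2.5: 2.


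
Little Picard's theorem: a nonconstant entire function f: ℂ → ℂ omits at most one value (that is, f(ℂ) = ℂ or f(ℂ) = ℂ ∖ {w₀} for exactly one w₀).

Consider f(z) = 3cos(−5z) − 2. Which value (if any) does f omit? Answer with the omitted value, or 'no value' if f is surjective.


Little Picard bounds the complement of f(ℂ) to at most one point.
cos is entire and surjective onto ℂ: for every w ∈ ℂ, cos(ζ) = w has a solution ζ ∈ ℂ (e.g., via the complex inverse arccos). With ζ = −5z this gives z = ζ/(-5). Then 3·cos(−5z) takes every value in 3·ℂ = ℂ, and adding -2 is a bijection of ℂ. So f is surjective and omits no value. (Note: only on the real line is cos bounded by [−1, 1].)

Omitted value: no value.


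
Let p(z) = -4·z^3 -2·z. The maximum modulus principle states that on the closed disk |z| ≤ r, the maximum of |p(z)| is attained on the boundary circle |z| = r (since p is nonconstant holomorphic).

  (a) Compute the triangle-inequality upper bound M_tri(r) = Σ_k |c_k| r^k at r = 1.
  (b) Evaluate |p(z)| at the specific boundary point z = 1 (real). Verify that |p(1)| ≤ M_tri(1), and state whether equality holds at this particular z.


Coefficients: c_0 = 0, c_1 = -2, c_2 = 0, c_3 = -4. Radius r = 1.
Part (a). Triangle bound: M_tri(r) = Σ_k |c_k| r^k
  = |0|·1^0 + |-2|·1^1 + |0|·1^2 + |-4|·1^3
  = 0 + 2 + 0 + 4 = 6.
This bounds M(r) := max_{|z|=r} |p(z)| from above; equality holds iff all terms c_k z^k can be made to align in phase at a single z on |z|=r.
Part (b). At z = 1 (real, on the circle |z| = r):
  p(1) = (0)·1^0 + (-2)·1^1 + (0)·1^2 + (-4)·1^3 = -6.
  |p(1)| = 6.
Since all nonzero coefficients share the same sign, |p(1)| = 6 = M_tri(1); the triangle bound is attained at z = 1, so in fact M(r) = 6.

M_tri(1) = 6; |p(1)| = 6; equality at z=1: yes.


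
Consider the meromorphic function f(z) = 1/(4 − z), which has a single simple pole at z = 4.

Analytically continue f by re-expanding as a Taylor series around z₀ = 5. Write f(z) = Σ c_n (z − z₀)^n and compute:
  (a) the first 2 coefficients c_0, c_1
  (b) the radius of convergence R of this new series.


Let w = z − z₀, so z = z₀ + w.
Then 4 − z = 4 − (z₀ + w) = (4 − z₀) − w = -1 − w.
f(z) = 1/(-1 − w) = (1/(-1)) · 1/(1 − w/(-1)) = Σ_{n≥0} w^n / (-1)^(n+1).
So c_n = 1/(-1)^(n+1):
  c_0 = 1/(-1)^1 = -1.
  c_1 = 1/(-1)^2 = 1.
The series is valid for |w/d| < 1, i.e. |z − z₀| < |d|.
Radius of convergence: R = |4 − z₀| = |-1| = 1 (distance from z₀ to the singularity z = 4).

c_0 = -1, c_1 = 1; R = 1.


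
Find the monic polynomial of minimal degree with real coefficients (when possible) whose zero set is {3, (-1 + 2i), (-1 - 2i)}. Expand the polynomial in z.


The polynomial is p(z) = ∏_{α ∈ S} (z − α), where S = {3, (-1 + 2i), (-1 - 2i)}.
Expanding the product yields: p(z) = z^3 -z^2 -z -15.
Note conjugate pairs combine to real quadratics: (z − (-1+2i))(z − (-1−2i)) = z² + 2z + 5.
The resulting polynomial has degree 3 and real coefficients as required.

p(z) = z^3 -z^2 -z -15.


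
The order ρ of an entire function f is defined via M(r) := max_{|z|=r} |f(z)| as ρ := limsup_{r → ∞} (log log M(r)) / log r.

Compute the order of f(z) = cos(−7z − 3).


cos(w) is a linear combination of e^{iw} and e^{−iw} (or e^w, e^{−w} in the hyperbolic case), so |cos(w)| ≤ e^{|w|}. With w = −7z − 3, |w| ≤ 7|z| + 3 = 7r + 3 on |z| = r, giving M(r) ≤ e^{7r + 3}, so ρ ≤ 1. On a suitable ray (z = it for sin/cos; z = t for sinh/cosh, t real → ∞), |cos(−7z − 3)| grows like e^{7|t|}/2, so ρ ≥ 1. Hence ρ = 1.
Therefore ρ = 1.

Order ρ = 1.


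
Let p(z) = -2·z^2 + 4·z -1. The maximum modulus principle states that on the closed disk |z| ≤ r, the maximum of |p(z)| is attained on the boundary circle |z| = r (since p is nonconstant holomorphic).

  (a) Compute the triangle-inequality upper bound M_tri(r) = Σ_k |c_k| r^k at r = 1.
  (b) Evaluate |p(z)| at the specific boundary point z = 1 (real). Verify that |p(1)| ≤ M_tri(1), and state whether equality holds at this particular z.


Coefficients: c_0 = -1, c_1 = 4, c_2 = -2. Radius r = 1.
Part (a). Triangle bound: M_tri(r) = Σ_k |c_k| r^k
  = |-1|·1^0 + |4|·1^1 + |-2|·1^2
  = 1 + 4 + 2 = 7.
This bounds M(r) := max_{|z|=r} |p(z)| from above; equality holds iff all terms c_k z^k can be made to align in phase at a single z on |z|=r.
Part (b). At z = 1 (real, on the circle |z| = r):
  p(1) = (-1)·1^0 + (4)·1^1 + (-2)·1^2 = 1.
  |p(1)| = 1.
Check: |p(1)| = 1 ≤ 7 = M_tri(1). ✓ Equality does not hold at z = 1 (the coefficients have mixed signs, so the terms do not all align in phase there).

M_tri(1) = 7; |p(1)| = 1; equality at z=1: no.


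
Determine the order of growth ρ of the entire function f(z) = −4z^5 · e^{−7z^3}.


M(r) = max_{|z|=r} |-4|·|z|^5·|e^{−7z^3}| = 4·r^5 · e^{7r^3} (the factors attain their maxima compatibly on |z|=r). Then log M(r) = log 4 + 5·log r + 7r^3, dominated by the last term, so log log M(r) ~ 3·log r. The polynomial factor -4z^5 contributes only a log r term and does not affect the order. ρ = 3.
Therefore ρ = 3.

Order ρ = 3.


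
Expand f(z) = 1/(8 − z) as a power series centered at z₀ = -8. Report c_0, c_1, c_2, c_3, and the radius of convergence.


Let w = z − z₀, so z = z₀ + w.
Then 8 − z = 8 − (z₀ + w) = (8 − z₀) − w = 16 − w.
f(z) = 1/(16 − w) = (1/(16)) · 1/(1 − w/(16)) = Σ_{n≥0} w^n / (16)^(n+1).
So c_n = 1/(16)^(n+1):
  c_0 = 1/(16)^1 = 1/16.
  c_1 = 1/(16)^2 = 1/256.
  c_2 = 1/(16)^3 = 1/4096.
  c_3 = 1/(16)^4 = 1/65536.
The series is valid for |w/d| < 1, i.e. |z − z₀| < |d|.
Radius of convergence: R = |8 − z₀| = |16| = 16 (distance from z₀ to the singularity z = 8).

c_0 = 1/16, c_1 = 1/256, c_2 = 1/4096, c_3 = 1/65536; R = 16.


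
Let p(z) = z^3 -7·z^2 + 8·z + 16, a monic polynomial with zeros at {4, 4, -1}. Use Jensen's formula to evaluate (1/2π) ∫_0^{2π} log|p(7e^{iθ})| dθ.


Zeros: -1, 4, 4; r = 7.
Inside |z| < r: -1, 4, 4. Outside (|z| ≥ r): ∅.
p(0) = 16, so log|p(0)| = log(16) = 2.7726.
Apply Jensen: I(r) = log|p(0)| + Σ_k log(r/|z_k|), summed over zeros inside |z| < r.
  log(r/|z_k|) for z_k = 4: log(7/4) = 0.5596
  log(r/|z_k|) for z_k = 4: log(7/4) = 0.5596
  log(r/|z_k|) for z_k = -1: log(7/1) = 1.9459
Sum over inside zeros: 3.0651.
I(r) = log|p(0)| + (inside sum) = 2.7726 + 3.0651 = 5.8377.
Closed form (all zeros inside, monic): I(r) = n·log(r) = 3·log(7) = 5.8377. ✓

I(r) ≈ 5.8377.


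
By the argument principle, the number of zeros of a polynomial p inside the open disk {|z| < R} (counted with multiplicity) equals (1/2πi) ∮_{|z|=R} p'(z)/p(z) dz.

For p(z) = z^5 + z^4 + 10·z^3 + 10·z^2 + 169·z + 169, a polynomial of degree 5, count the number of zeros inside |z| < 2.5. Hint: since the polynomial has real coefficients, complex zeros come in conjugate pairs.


The zeros of p are: (2 + 3i), (2 - 3i), -1, (-2 + 3i), (-2 - 3i).
Their magnitudes are: 3.606, 3.606, 1, 3.606, 3.606.
Zeros with |z| < R = 2.5: -1.
Count = 1.
By the argument principle, (1/2πi) ∮_{|z|=R} p'(z)/p(z) dz equals exactly this count.

Number of zeros inside |z| < 2.5: 1.


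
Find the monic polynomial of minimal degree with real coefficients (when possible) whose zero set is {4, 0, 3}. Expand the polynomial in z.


The polynomial is p(z) = ∏_{α ∈ S} (z − α), where S = {4, 0, 3}.
Expanding the product yields: p(z) = z^3 -7·z^2 + 12·z.
The resulting polynomial has degree 3 and real coefficients as required.

p(z) = z^3 -7·z^2 + 12·z.


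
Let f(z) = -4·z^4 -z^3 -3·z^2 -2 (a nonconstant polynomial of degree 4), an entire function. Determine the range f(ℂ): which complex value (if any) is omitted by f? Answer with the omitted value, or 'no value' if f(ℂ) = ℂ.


Little Picard bounds the complement of f(ℂ) to at most one point.
For every w ∈ ℂ, the equation p(z) − w = 0 is a nonconstant polynomial in z and hence has at least one root by the fundamental theorem of algebra. So p is surjective onto ℂ, omitting no value.

Omitted value: no value.


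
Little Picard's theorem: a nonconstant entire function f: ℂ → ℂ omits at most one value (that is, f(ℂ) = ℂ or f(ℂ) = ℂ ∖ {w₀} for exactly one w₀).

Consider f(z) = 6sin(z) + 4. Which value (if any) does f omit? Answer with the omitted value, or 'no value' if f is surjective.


Little Picard bounds the complement of f(ℂ) to at most one point.
sin is entire and surjective onto ℂ: for every w ∈ ℂ, sin(ζ) = w has a solution ζ ∈ ℂ (e.g., via the complex inverse arcsin). With ζ = z this gives z = ζ/(1). Then 6·sin(z) takes every value in 6·ℂ = ℂ, and adding 4 is a bijection of ℂ. So f is surjective and omits no value. (Note: only on the real line is sin bounded by [−1, 1].)

Omitted value: no value.


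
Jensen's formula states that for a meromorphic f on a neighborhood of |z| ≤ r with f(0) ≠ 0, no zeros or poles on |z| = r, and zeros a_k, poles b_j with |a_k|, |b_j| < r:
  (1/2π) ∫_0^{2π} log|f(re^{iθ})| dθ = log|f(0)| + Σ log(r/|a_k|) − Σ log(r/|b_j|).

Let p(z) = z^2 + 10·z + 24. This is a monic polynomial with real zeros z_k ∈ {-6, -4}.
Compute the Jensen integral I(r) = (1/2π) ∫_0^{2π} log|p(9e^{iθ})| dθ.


Zeros: -6, -4; r = 9.
Inside |z| < r: -6, -4. Outside (|z| ≥ r): ∅.
p(0) = 24, so log|p(0)| = log(24) = 3.1781.
Apply Jensen: I(r) = log|p(0)| + Σ_k log(r/|z_k|), summed over zeros inside |z| < r.
  log(r/|z_k|) for z_k = -6: log(9/6) = 0.4055
  log(r/|z_k|) for z_k = -4: log(9/4) = 0.8109
Sum over inside zeros: 1.2164.
I(r) = log|p(0)| + (inside sum) = 3.1781 + 1.2164 = 4.3944.
Closed form (all zeros inside, monic): I(r) = n·log(r) = 2·log(9) = 4.3944. ✓

I(r) ≈ 4.3944.
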